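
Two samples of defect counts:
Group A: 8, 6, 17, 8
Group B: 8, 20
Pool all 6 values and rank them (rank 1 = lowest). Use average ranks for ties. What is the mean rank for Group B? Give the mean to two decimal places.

4.50

Sorted (ascending): 6, 8, 8, 8, 17, 20
The 3 values of 8 occupy positions 2–4 → average rank 3.
Group B values → pooled ranks: 8→3, 20→6
Mean rank = (3 + 6) / 2 = 4.50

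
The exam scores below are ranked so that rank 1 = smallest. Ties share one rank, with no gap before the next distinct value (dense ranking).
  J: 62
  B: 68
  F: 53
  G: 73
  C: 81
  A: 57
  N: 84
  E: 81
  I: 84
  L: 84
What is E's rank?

6

Sorted (ascending): 53, 57, 62, 68, 73, 81, 81, 84, 84, 84
The 2 values of 81 share dense rank 6.
The 3 values of 84 share dense rank 7.
Remaining distinct values take the next consecutive integers.
E has value 81 → rank 6.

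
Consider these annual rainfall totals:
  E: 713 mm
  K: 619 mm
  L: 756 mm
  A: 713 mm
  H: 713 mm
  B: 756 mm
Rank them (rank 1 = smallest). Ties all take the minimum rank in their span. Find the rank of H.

2

Sorted (ascending): 619, 713, 713, 713, 756, 756
The 3 values of 713 occupy positions 2–4 → each gets rank 2.
The 2 values of 756 occupy positions 5–6 → each gets rank 5.
H has value 713 mm → rank 2.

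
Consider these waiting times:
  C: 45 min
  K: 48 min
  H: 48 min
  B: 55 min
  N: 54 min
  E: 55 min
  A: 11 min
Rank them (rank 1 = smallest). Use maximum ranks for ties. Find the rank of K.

Sorted (ascending): 11, 45, 48, 48, 54, 55, 55
The 2 values of 48 occupy positions 3–4 → each gets rank 4.
The 2 values of 55 occupy positions 6–7 → each gets rank 7.
K has value 48 min → rank 4.

4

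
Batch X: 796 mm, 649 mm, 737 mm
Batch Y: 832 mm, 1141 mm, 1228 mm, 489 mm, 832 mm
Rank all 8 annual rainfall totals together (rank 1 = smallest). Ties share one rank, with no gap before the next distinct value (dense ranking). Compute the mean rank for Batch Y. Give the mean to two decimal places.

Sorted (ascending): 489, 649, 737, 796, 832, 832, 1141, 1228
The 2 values of 832 share dense rank 5.
Remaining distinct values take the next consecutive integers.
Batch Y values → pooled ranks: 832→5, 1141→6, 1228→7, 489→1, 832→5
Mean rank = (5 + 6 + 7 + 1 + 5) / 5 = 4.80

4.80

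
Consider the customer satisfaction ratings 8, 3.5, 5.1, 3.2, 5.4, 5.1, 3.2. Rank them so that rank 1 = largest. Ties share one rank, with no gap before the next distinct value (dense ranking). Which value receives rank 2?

Sorted (descending): 8, 5.4, 5.1, 5.1, 3.5, 3.2, 3.2
The 2 values of 5.1 share dense rank 3.
The 2 values of 3.2 share dense rank 5.
Remaining distinct values take the next consecutive integers.
Rank 2 → value 5.4.

5.4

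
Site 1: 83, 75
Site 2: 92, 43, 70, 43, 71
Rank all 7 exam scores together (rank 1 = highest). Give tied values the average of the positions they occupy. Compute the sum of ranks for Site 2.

Sorted (descending): 92, 83, 75, 71, 70, 43, 43
The 2 values of 43 occupy positions 6–7 → average rank (6+7)/2 = 6.5.
Site 2 values → pooled ranks: 92→1, 43→6.5, 70→5, 43→6.5, 71→4
Rank sum = 1 + 6.5 + 5 + 6.5 + 4 = 23

23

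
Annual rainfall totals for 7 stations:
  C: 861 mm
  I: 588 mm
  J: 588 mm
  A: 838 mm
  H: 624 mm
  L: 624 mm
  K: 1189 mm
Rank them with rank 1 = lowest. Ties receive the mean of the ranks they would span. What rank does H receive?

Sorted (ascending): 588, 588, 624, 624, 838, 861, 1189
The 2 values of 588 occupy positions 1–2 → average rank (1+2)/2 = 1.5.
The 2 values of 624 occupy positions 3–4 → average rank (3+4)/2 = 3.5.
H has value 624 mm → rank 3.5.

3.5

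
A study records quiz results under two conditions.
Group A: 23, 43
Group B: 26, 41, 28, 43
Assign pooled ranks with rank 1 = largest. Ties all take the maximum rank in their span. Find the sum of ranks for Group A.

Sorted (descending): 43, 43, 41, 28, 26, 23
The 2 values of 43 occupy positions 1–2 → each gets rank 2.
Group A values → pooled ranks: 23→6, 43→2
Rank sum = 6 + 2 = 8

8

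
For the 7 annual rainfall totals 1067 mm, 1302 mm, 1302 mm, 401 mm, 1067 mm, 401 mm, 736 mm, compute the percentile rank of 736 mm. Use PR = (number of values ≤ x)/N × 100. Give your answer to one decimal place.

42.9

N = 7.
Strictly below 736: 2. Equal to 736: 1.
PR = 3/7 × 100 = 42.9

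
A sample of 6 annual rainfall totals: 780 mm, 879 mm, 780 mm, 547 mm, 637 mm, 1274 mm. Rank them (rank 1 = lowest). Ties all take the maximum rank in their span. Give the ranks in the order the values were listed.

4, 5, 4, 1, 2, 6

Sorted (ascending): 547, 637, 780, 780, 879, 1274
The 2 values of 780 occupy positions 3–4 → each gets rank 4.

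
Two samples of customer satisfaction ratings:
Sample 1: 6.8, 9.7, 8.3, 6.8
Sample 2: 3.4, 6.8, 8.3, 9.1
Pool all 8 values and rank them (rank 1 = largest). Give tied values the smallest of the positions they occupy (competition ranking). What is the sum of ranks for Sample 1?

14

Sorted (descending): 9.7, 9.1, 8.3, 8.3, 6.8, 6.8, 6.8, 3.4
The 2 values of 8.3 occupy positions 3–4 → each gets rank 3.
The 3 values of 6.8 occupy positions 5–7 → each gets rank 5.
Sample 1 values → pooled ranks: 6.8→5, 9.7→1, 8.3→3, 6.8→5
Rank sum = 5 + 1 + 3 + 5 = 14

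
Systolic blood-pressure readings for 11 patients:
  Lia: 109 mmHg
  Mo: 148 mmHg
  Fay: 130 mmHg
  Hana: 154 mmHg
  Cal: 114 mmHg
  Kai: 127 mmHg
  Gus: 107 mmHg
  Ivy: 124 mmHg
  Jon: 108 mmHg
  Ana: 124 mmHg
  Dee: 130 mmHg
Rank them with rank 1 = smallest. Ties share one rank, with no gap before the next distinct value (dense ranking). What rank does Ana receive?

5

Sorted (ascending): 107, 108, 109, 114, 124, 124, 127, 130, 130, 148, 154
The 2 values of 124 share dense rank 5.
The 2 values of 130 share dense rank 7.
Remaining distinct values take the next consecutive integers.
Ana has value 124 mmHg → rank 5.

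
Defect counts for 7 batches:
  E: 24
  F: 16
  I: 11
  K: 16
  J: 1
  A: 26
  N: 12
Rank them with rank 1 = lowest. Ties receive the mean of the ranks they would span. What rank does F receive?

Sorted (ascending): 1, 11, 12, 16, 16, 24, 26
The 2 values of 16 occupy positions 4–5 → average rank (4+5)/2 = 4.5.
F has value 16 → rank 4.5.

4.5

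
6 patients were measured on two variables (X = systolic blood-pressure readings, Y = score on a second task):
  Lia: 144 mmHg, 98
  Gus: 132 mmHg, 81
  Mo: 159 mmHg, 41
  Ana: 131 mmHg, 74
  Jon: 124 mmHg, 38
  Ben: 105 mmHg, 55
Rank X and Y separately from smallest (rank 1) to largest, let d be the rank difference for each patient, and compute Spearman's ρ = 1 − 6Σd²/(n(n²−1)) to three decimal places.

0.314

Ranks of variable 1: 5, 4, 6, 3, 2, 1
Ranks of variable 2: 6, 5, 2, 4, 1, 3
d = r₁ − r₂: -1, -1, 4, -1, 1, -2
d²: 1, 1, 16, 1, 1, 4; Σd² = 24
ρ = 1 − 6·24/(6·35) = 1 − 144/210 = 0.314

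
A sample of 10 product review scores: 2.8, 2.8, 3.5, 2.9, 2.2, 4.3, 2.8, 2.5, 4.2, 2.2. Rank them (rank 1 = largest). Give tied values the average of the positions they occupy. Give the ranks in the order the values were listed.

Sorted (descending): 4.3, 4.2, 3.5, 2.9, 2.8, 2.8, 2.8, 2.5, 2.2, 2.2
The 3 values of 2.8 occupy positions 5–7 → average rank 6.
The 2 values of 2.2 occupy positions 9–10 → average rank (9+10)/2 = 9.5.

6, 6, 3, 4, 9.5, 1, 6, 8, 2, 9.5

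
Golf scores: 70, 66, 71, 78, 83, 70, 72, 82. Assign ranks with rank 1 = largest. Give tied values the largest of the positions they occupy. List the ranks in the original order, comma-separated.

7, 8, 5, 3, 1, 7, 4, 2

Sorted (descending): 83, 82, 78, 72, 71, 70, 70, 66
The 2 values of 70 occupy positions 6–7 → each gets rank 7.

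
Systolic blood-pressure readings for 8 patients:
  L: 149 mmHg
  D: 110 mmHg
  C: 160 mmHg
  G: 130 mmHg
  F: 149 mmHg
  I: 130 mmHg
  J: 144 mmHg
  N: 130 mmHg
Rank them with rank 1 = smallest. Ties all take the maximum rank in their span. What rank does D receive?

1

Sorted (ascending): 110, 130, 130, 130, 144, 149, 149, 160
The 3 values of 130 occupy positions 2–4 → each gets rank 4.
The 2 values of 149 occupy positions 6–7 → each gets rank 7.
D has value 110 mmHg → rank 1.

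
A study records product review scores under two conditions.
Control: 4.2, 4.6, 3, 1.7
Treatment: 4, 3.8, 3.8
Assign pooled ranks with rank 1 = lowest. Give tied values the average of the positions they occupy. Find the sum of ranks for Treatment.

12

Sorted (ascending): 1.7, 3, 3.8, 3.8, 4, 4.2, 4.6
The 2 values of 3.8 occupy positions 3–4 → average rank (3+4)/2 = 3.5.
Treatment values → pooled ranks: 4→5, 3.8→3.5, 3.8→3.5
Rank sum = 5 + 3.5 + 3.5 = 12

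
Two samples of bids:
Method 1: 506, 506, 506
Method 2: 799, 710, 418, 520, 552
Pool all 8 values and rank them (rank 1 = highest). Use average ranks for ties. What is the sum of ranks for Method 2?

Sorted (descending): 799, 710, 552, 520, 506, 506, 506, 418
The 3 values of 506 occupy positions 5–7 → average rank 6.
Method 2 values → pooled ranks: 799→1, 710→2, 418→8, 520→4, 552→3
Rank sum = 1 + 2 + 8 + 4 + 3 = 18

18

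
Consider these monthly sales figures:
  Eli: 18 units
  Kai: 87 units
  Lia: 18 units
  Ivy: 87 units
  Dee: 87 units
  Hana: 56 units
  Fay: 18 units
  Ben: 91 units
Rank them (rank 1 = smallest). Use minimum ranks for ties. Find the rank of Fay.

Sorted (ascending): 18, 18, 18, 56, 87, 87, 87, 91
The 3 values of 18 occupy positions 1–3 → each gets rank 1.
The 3 values of 87 occupy positions 5–7 → each gets rank 5.
Fay has value 18 units → rank 1.

1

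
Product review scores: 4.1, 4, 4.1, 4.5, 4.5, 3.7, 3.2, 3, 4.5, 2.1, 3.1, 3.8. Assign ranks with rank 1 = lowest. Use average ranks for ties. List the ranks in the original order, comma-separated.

Sorted (ascending): 2.1, 3, 3.1, 3.2, 3.7, 3.8, 4, 4.1, 4.1, 4.5, 4.5, 4.5
The 2 values of 4.1 occupy positions 8–9 → average rank (8+9)/2 = 8.5.
The 3 values of 4.5 occupy positions 10–12 → average rank 11.

8.5, 7, 8.5, 11, 11, 5, 4, 2, 11, 1, 3, 6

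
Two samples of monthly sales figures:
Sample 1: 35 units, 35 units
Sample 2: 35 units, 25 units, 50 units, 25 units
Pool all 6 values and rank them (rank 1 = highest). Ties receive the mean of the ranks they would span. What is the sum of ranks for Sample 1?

6

Sorted (descending): 50, 35, 35, 35, 25, 25
The 3 values of 35 occupy positions 2–4 → average rank 3.
The 2 values of 25 occupy positions 5–6 → average rank (5+6)/2 = 5.5.
Sample 1 values → pooled ranks: 35→3, 35→3
Rank sum = 3 + 3 = 6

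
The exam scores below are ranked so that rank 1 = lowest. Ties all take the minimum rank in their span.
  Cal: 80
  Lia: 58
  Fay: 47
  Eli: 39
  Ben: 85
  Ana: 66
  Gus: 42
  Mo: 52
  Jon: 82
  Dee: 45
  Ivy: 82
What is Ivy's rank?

Sorted (ascending): 39, 42, 45, 47, 52, 58, 66, 80, 82, 82, 85
The 2 values of 82 occupy positions 9–10 → each gets rank 9.
Ivy has value 82 → rank 9.

9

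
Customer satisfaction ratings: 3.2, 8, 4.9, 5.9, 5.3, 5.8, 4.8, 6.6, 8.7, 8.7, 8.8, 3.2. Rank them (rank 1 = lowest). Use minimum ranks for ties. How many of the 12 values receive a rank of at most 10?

Sorted (ascending): 3.2, 3.2, 4.8, 4.9, 5.3, 5.8, 5.9, 6.6, 8, 8.7, 8.7, 8.8
The 2 values of 3.2 occupy positions 1–2 → each gets rank 1.
The 2 values of 8.7 occupy positions 10–11 → each gets rank 10.
Ranks ≤ 10: {1, 1, 3, 4, 5, 6, 7, 8, 9, 10, 10} → 11 values.

11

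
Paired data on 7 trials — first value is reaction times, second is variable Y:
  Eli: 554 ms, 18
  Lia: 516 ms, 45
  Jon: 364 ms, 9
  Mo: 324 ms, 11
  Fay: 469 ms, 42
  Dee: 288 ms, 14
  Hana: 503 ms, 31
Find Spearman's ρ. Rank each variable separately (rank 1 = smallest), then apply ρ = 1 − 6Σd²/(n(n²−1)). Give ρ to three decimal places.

0.607

Ranks of variable 1: 7, 6, 3, 2, 4, 1, 5
Ranks of variable 2: 4, 7, 1, 2, 6, 3, 5
d = r₁ − r₂: 3, -1, 2, 0, -2, -2, 0
d²: 9, 1, 4, 0, 4, 4, 0; Σd² = 22
ρ = 1 − 6·22/(7·48) = 1 − 132/336 = 0.607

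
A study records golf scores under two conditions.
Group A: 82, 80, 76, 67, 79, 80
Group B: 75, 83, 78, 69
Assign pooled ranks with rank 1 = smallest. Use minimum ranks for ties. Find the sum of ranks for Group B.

20

Sorted (ascending): 67, 69, 75, 76, 78, 79, 80, 80, 82, 83
The 2 values of 80 occupy positions 7–8 → each gets rank 7.
Group B values → pooled ranks: 75→3, 83→10, 78→5, 69→2
Rank sum = 3 + 10 + 5 + 2 = 20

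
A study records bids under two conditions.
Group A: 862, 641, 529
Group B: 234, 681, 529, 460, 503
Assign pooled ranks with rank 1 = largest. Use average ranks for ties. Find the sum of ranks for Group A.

8.5

Sorted (descending): 862, 681, 641, 529, 529, 503, 460, 234
The 2 values of 529 occupy positions 4–5 → average rank (4+5)/2 = 4.5.
Group A values → pooled ranks: 862→1, 641→3, 529→4.5
Rank sum = 1 + 3 + 4.5 = 8.5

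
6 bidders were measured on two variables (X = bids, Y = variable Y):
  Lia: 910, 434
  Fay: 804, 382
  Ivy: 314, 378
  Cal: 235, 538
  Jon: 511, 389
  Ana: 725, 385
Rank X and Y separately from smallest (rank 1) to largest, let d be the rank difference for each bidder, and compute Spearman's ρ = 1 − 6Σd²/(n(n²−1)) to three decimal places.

Ranks of variable 1: 6, 5, 2, 1, 3, 4
Ranks of variable 2: 5, 2, 1, 6, 4, 3
d = r₁ − r₂: 1, 3, 1, -5, -1, 1
d²: 1, 9, 1, 25, 1, 1; Σd² = 38
ρ = 1 − 6·38/(6·35) = 1 − 228/210 = -0.086

-0.086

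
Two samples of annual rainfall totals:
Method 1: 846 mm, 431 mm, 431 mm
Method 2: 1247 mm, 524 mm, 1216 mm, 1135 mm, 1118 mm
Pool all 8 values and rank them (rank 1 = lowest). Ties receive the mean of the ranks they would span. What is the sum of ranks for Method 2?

29

Sorted (ascending): 431, 431, 524, 846, 1118, 1135, 1216, 1247
The 2 values of 431 occupy positions 1–2 → average rank (1+2)/2 = 1.5.
Method 2 values → pooled ranks: 1247→8, 524→3, 1216→7, 1135→6, 1118→5
Rank sum = 8 + 3 + 7 + 6 + 5 = 29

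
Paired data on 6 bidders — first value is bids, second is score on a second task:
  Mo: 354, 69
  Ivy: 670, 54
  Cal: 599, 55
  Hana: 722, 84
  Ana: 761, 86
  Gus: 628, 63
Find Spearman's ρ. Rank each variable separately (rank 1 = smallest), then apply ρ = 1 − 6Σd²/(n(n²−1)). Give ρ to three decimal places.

Ranks of variable 1: 1, 4, 2, 5, 6, 3
Ranks of variable 2: 4, 1, 2, 5, 6, 3
d = r₁ − r₂: -3, 3, 0, 0, 0, 0
d²: 9, 9, 0, 0, 0, 0; Σd² = 18
ρ = 1 − 6·18/(6·35) = 1 − 108/210 = 0.486

0.486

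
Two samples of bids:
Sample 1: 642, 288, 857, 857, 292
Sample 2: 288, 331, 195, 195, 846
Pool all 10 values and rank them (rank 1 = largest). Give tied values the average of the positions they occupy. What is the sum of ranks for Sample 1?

20.5

Sorted (descending): 857, 857, 846, 642, 331, 292, 288, 288, 195, 195
The 2 values of 857 occupy positions 1–2 → average rank (1+2)/2 = 1.5.
The 2 values of 288 occupy positions 7–8 → average rank (7+8)/2 = 7.5.
The 2 values of 195 occupy positions 9–10 → average rank (9+10)/2 = 9.5.
Sample 1 values → pooled ranks: 642→4, 288→7.5, 857→1.5, 857→1.5, 292→6
Rank sum = 4 + 7.5 + 1.5 + 1.5 + 6 = 20.5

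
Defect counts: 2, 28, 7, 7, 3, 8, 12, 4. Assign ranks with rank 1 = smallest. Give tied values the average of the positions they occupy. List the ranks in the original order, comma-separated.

1, 8, 4.5, 4.5, 2, 6, 7, 3

Sorted (ascending): 2, 3, 4, 7, 7, 8, 12, 28
The 2 values of 7 occupy positions 4–5 → average rank (4+5)/2 = 4.5.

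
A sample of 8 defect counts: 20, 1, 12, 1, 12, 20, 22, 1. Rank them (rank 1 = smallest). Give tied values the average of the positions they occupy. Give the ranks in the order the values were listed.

Sorted (ascending): 1, 1, 1, 12, 12, 20, 20, 22
The 3 values of 1 occupy positions 1–3 → average rank 2.
The 2 values of 12 occupy positions 4–5 → average rank (4+5)/2 = 4.5.
The 2 values of 20 occupy positions 6–7 → average rank (6+7)/2 = 6.5.

6.5, 2, 4.5, 2, 4.5, 6.5, 8, 2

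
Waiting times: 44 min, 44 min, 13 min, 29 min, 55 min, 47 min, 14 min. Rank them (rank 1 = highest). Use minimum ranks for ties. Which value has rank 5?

29

Sorted (descending): 55, 47, 44, 44, 29, 14, 13
The 2 values of 44 occupy positions 3–4 → each gets rank 3.
Rank 5 → value 29.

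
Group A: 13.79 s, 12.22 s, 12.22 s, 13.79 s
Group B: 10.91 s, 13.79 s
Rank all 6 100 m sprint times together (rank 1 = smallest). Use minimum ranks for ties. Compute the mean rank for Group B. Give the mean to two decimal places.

2.50

Sorted (ascending): 10.91, 12.22, 12.22, 13.79, 13.79, 13.79
The 2 values of 12.22 occupy positions 2–3 → each gets rank 2.
The 3 values of 13.79 occupy positions 4–6 → each gets rank 4.
Group B values → pooled ranks: 10.91→1, 13.79→4
Mean rank = (1 + 4) / 2 = 2.50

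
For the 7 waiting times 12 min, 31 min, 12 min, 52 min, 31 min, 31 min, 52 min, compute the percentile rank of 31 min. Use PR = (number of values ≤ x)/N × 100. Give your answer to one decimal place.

N = 7.
Strictly below 31: 2. Equal to 31: 3.
PR = 5/7 × 100 = 71.4

71.4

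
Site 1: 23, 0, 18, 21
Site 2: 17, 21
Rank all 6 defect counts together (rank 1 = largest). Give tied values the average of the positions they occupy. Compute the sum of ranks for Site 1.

Sorted (descending): 23, 21, 21, 18, 17, 0
The 2 values of 21 occupy positions 2–3 → average rank (2+3)/2 = 2.5.
Site 1 values → pooled ranks: 23→1, 0→6, 18→4, 21→2.5
Rank sum = 1 + 6 + 4 + 2.5 = 13.5

13.5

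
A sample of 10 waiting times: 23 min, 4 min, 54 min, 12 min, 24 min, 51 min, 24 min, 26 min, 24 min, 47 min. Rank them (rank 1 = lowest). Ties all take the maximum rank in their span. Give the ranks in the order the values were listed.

3, 1, 10, 2, 6, 9, 6, 7, 6, 8

Sorted (ascending): 4, 12, 23, 24, 24, 24, 26, 47, 51, 54
The 3 values of 24 occupy positions 4–6 → each gets rank 6.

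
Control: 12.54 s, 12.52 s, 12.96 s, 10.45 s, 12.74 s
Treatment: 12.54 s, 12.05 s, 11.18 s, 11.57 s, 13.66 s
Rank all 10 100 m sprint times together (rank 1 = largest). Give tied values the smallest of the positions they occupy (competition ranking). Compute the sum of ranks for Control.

Sorted (descending): 13.66, 12.96, 12.74, 12.54, 12.54, 12.52, 12.05, 11.57, 11.18, 10.45
The 2 values of 12.54 occupy positions 4–5 → each gets rank 4.
Control values → pooled ranks: 12.54→4, 12.52→6, 12.96→2, 10.45→10, 12.74→3
Rank sum = 4 + 6 + 2 + 10 + 3 = 25

25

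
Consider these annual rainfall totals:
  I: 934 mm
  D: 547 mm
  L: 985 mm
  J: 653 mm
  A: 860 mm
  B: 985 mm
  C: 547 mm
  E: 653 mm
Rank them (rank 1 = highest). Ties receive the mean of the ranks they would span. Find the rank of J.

5.5

Sorted (descending): 985, 985, 934, 860, 653, 653, 547, 547
The 2 values of 985 occupy positions 1–2 → average rank (1+2)/2 = 1.5.
The 2 values of 653 occupy positions 5–6 → average rank (5+6)/2 = 5.5.
The 2 values of 547 occupy positions 7–8 → average rank (7+8)/2 = 7.5.
J has value 653 mm → rank 5.5.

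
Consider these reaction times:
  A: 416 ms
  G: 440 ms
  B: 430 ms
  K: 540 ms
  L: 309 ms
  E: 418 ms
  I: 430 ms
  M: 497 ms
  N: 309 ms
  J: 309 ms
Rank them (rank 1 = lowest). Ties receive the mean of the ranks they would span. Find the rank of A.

4

Sorted (ascending): 309, 309, 309, 416, 418, 430, 430, 440, 497, 540
The 3 values of 309 occupy positions 1–3 → average rank 2.
The 2 values of 430 occupy positions 6–7 → average rank (6+7)/2 = 6.5.
A has value 416 ms → rank 4.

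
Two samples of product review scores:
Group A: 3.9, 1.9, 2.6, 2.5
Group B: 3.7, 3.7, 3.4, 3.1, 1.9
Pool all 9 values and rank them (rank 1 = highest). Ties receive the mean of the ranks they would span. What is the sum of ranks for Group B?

22.5

Sorted (descending): 3.9, 3.7, 3.7, 3.4, 3.1, 2.6, 2.5, 1.9, 1.9
The 2 values of 3.7 occupy positions 2–3 → average rank (2+3)/2 = 2.5.
The 2 values of 1.9 occupy positions 8–9 → average rank (8+9)/2 = 8.5.
Group B values → pooled ranks: 3.7→2.5, 3.7→2.5, 3.4→4, 3.1→5, 1.9→8.5
Rank sum = 2.5 + 2.5 + 4 + 5 + 8.5 = 22.5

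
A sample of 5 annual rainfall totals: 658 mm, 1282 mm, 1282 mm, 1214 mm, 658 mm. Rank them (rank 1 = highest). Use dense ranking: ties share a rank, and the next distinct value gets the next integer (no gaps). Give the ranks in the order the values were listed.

3, 1, 1, 2, 3

Sorted (descending): 1282, 1282, 1214, 658, 658
The 2 values of 1282 share dense rank 1.
The 2 values of 658 share dense rank 3.
Remaining distinct values take the next consecutive integers.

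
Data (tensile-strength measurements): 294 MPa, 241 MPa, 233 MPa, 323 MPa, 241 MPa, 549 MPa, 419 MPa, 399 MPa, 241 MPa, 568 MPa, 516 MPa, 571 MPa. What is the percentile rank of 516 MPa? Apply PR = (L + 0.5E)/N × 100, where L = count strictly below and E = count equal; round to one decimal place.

N = 12.
Strictly below 516: 8. Equal to 516: 1.
PR = (8 + 0.5·1)/12 × 100 = 70.8

70.8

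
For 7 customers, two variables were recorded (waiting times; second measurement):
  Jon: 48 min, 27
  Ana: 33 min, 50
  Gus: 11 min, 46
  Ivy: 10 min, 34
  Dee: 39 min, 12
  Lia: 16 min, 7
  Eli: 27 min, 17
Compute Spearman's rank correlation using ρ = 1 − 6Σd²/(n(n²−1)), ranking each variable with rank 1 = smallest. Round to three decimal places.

Ranks of variable 1: 7, 5, 2, 1, 6, 3, 4
Ranks of variable 2: 4, 7, 6, 5, 2, 1, 3
d = r₁ − r₂: 3, -2, -4, -4, 4, 2, 1
d²: 9, 4, 16, 16, 16, 4, 1; Σd² = 66
ρ = 1 − 6·66/(7·48) = 1 − 396/336 = -0.179

-0.179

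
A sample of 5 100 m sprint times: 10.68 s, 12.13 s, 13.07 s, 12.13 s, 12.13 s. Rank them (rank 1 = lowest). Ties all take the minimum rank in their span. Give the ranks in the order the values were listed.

Sorted (ascending): 10.68, 12.13, 12.13, 12.13, 13.07
The 3 values of 12.13 occupy positions 2–4 → each gets rank 2.

1, 2, 5, 2, 2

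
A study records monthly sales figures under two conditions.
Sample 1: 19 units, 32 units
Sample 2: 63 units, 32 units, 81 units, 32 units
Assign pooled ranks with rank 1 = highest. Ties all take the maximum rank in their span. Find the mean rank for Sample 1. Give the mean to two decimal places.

5.50

Sorted (descending): 81, 63, 32, 32, 32, 19
The 3 values of 32 occupy positions 3–5 → each gets rank 5.
Sample 1 values → pooled ranks: 19→6, 32→5
Mean rank = (6 + 5) / 2 = 5.50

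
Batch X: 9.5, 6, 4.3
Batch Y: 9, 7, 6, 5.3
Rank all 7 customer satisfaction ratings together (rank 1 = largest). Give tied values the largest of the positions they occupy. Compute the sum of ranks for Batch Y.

Sorted (descending): 9.5, 9, 7, 6, 6, 5.3, 4.3
The 2 values of 6 occupy positions 4–5 → each gets rank 5.
Batch Y values → pooled ranks: 9→2, 7→3, 6→5, 5.3→6
Rank sum = 2 + 3 + 5 + 6 = 16

16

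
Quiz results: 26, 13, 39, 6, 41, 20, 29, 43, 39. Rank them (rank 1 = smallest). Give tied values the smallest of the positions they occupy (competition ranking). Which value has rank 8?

Sorted (ascending): 6, 13, 20, 26, 29, 39, 39, 41, 43
The 2 values of 39 occupy positions 6–7 → each gets rank 6.
Rank 8 → value 41.

41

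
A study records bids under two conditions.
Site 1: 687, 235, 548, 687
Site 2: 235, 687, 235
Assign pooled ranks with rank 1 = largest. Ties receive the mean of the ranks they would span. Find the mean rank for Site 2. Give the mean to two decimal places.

4.67

Sorted (descending): 687, 687, 687, 548, 235, 235, 235
The 3 values of 687 occupy positions 1–3 → average rank 2.
The 3 values of 235 occupy positions 5–7 → average rank 6.
Site 2 values → pooled ranks: 235→6, 687→2, 235→6
Mean rank = (6 + 2 + 6) / 3 = 4.67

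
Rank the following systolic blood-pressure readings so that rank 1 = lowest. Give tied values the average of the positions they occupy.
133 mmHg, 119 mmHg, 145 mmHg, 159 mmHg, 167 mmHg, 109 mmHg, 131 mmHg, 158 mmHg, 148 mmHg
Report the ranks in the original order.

4, 2, 5, 8, 9, 1, 3, 7, 6

Sorted (ascending): 109, 119, 131, 133, 145, 148, 158, 159, 167
No ties — each value takes its position as its rank.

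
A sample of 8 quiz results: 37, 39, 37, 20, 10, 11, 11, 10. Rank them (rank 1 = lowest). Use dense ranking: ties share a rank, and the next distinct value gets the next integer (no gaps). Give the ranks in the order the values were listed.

Sorted (ascending): 10, 10, 11, 11, 20, 37, 37, 39
The 2 values of 10 share dense rank 1.
The 2 values of 11 share dense rank 2.
The 2 values of 37 share dense rank 4.
Remaining distinct values take the next consecutive integers.

4, 5, 4, 3, 1, 2, 2, 1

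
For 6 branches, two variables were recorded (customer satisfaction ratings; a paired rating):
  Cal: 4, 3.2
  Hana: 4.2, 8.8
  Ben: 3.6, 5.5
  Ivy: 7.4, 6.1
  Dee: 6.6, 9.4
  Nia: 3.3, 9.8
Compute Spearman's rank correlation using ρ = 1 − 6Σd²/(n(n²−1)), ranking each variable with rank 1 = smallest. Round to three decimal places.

Ranks of variable 1: 3, 4, 2, 6, 5, 1
Ranks of variable 2: 1, 4, 2, 3, 5, 6
d = r₁ − r₂: 2, 0, 0, 3, 0, -5
d²: 4, 0, 0, 9, 0, 25; Σd² = 38
ρ = 1 − 6·38/(6·35) = 1 − 228/210 = -0.086

-0.086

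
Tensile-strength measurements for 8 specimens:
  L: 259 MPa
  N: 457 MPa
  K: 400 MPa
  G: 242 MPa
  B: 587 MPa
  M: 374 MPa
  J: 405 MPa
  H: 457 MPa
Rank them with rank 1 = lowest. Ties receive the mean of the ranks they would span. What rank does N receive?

6.5

Sorted (ascending): 242, 259, 374, 400, 405, 457, 457, 587
The 2 values of 457 occupy positions 6–7 → average rank (6+7)/2 = 6.5.
N has value 457 MPa → rank 6.5.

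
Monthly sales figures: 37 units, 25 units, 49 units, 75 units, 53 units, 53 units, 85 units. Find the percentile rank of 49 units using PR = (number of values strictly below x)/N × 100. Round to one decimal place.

28.6

N = 7.
Strictly below 49: 2. Equal to 49: 1.
PR = 2/7 × 100 = 28.6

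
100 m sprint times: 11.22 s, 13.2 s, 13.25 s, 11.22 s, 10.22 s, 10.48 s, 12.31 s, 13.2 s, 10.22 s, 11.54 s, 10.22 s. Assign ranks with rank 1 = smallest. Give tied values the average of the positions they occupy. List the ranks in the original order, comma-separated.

Sorted (ascending): 10.22, 10.22, 10.22, 10.48, 11.22, 11.22, 11.54, 12.31, 13.2, 13.2, 13.25
The 3 values of 10.22 occupy positions 1–3 → average rank 2.
The 2 values of 11.22 occupy positions 5–6 → average rank (5+6)/2 = 5.5.
The 2 values of 13.2 occupy positions 9–10 → average rank (9+10)/2 = 9.5.

5.5, 9.5, 11, 5.5, 2, 4, 8, 9.5, 2, 7, 2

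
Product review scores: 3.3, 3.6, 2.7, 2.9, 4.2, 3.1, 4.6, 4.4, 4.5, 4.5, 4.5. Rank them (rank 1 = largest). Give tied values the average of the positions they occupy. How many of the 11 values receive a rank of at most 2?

Sorted (descending): 4.6, 4.5, 4.5, 4.5, 4.4, 4.2, 3.6, 3.3, 3.1, 2.9, 2.7
The 3 values of 4.5 occupy positions 2–4 → average rank 3.
Ranks ≤ 2: {1} → 1 value.

1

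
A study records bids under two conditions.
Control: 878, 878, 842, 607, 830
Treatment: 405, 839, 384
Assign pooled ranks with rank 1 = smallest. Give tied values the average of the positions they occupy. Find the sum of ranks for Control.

28

Sorted (ascending): 384, 405, 607, 830, 839, 842, 878, 878
The 2 values of 878 occupy positions 7–8 → average rank (7+8)/2 = 7.5.
Control values → pooled ranks: 878→7.5, 878→7.5, 842→6, 607→3, 830→4
Rank sum = 7.5 + 7.5 + 6 + 3 + 4 = 28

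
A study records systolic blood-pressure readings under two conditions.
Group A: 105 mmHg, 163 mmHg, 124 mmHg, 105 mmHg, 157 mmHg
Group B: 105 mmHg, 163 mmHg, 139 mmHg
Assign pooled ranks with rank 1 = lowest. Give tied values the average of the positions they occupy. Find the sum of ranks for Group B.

Sorted (ascending): 105, 105, 105, 124, 139, 157, 163, 163
The 3 values of 105 occupy positions 1–3 → average rank 2.
The 2 values of 163 occupy positions 7–8 → average rank (7+8)/2 = 7.5.
Group B values → pooled ranks: 105→2, 163→7.5, 139→5
Rank sum = 2 + 7.5 + 5 = 14.5

14.5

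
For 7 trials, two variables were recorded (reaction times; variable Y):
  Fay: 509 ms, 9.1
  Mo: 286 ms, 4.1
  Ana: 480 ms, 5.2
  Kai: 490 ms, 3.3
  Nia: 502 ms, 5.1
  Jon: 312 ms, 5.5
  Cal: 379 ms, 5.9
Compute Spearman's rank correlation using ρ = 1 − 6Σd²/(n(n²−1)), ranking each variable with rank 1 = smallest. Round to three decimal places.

Ranks of variable 1: 7, 1, 4, 5, 6, 2, 3
Ranks of variable 2: 7, 2, 4, 1, 3, 5, 6
d = r₁ − r₂: 0, -1, 0, 4, 3, -3, -3
d²: 0, 1, 0, 16, 9, 9, 9; Σd² = 44
ρ = 1 − 6·44/(7·48) = 1 − 264/336 = 0.214

0.214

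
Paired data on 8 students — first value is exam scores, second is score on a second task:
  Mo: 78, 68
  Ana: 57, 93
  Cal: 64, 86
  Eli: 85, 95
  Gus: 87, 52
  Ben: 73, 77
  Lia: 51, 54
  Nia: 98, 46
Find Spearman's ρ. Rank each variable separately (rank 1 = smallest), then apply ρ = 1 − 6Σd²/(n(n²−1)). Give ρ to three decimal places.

-0.405

Ranks of variable 1: 5, 2, 3, 6, 7, 4, 1, 8
Ranks of variable 2: 4, 7, 6, 8, 2, 5, 3, 1
d = r₁ − r₂: 1, -5, -3, -2, 5, -1, -2, 7
d²: 1, 25, 9, 4, 25, 1, 4, 49; Σd² = 118
ρ = 1 − 6·118/(8·63) = 1 − 708/504 = -0.405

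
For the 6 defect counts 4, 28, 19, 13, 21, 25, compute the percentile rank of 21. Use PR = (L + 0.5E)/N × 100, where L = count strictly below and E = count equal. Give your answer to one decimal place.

N = 6.
Strictly below 21: 3. Equal to 21: 1.
PR = (3 + 0.5·1)/6 × 100 = 58.3

58.3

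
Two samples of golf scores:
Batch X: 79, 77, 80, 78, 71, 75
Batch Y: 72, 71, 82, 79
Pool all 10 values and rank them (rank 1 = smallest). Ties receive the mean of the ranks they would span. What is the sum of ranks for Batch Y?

Sorted (ascending): 71, 71, 72, 75, 77, 78, 79, 79, 80, 82
The 2 values of 71 occupy positions 1–2 → average rank (1+2)/2 = 1.5.
The 2 values of 79 occupy positions 7–8 → average rank (7+8)/2 = 7.5.
Batch Y values → pooled ranks: 72→3, 71→1.5, 82→10, 79→7.5
Rank sum = 3 + 1.5 + 10 + 7.5 = 22

22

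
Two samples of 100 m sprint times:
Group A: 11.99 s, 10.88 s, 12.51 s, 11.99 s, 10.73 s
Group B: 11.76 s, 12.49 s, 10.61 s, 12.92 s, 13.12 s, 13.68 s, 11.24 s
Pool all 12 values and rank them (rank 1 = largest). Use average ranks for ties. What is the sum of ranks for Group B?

Sorted (descending): 13.68, 13.12, 12.92, 12.51, 12.49, 11.99, 11.99, 11.76, 11.24, 10.88, 10.73, 10.61
The 2 values of 11.99 occupy positions 6–7 → average rank (6+7)/2 = 6.5.
Group B values → pooled ranks: 11.76→8, 12.49→5, 10.61→12, 12.92→3, 13.12→2, 13.68→1, 11.24→9
Rank sum = 8 + 5 + 12 + 3 + 2 + 1 + 9 = 40

40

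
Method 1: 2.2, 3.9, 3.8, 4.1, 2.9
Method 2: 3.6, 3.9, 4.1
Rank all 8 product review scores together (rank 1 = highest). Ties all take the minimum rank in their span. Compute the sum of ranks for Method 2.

10

Sorted (descending): 4.1, 4.1, 3.9, 3.9, 3.8, 3.6, 2.9, 2.2
The 2 values of 4.1 occupy positions 1–2 → each gets rank 1.
The 2 values of 3.9 occupy positions 3–4 → each gets rank 3.
Method 2 values → pooled ranks: 3.6→6, 3.9→3, 4.1→1
Rank sum = 6 + 3 + 1 = 10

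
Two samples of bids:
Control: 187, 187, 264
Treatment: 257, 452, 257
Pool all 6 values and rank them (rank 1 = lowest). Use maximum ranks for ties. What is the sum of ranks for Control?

Sorted (ascending): 187, 187, 257, 257, 264, 452
The 2 values of 187 occupy positions 1–2 → each gets rank 2.
The 2 values of 257 occupy positions 3–4 → each gets rank 4.
Control values → pooled ranks: 187→2, 187→2, 264→5
Rank sum = 2 + 2 + 5 = 9

9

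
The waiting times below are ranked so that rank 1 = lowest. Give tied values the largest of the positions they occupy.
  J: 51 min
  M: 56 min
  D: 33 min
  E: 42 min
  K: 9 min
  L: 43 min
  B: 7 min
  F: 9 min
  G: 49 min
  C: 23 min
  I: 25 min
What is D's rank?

Sorted (ascending): 7, 9, 9, 23, 25, 33, 42, 43, 49, 51, 56
The 2 values of 9 occupy positions 2–3 → each gets rank 3.
D has value 33 min → rank 6.

6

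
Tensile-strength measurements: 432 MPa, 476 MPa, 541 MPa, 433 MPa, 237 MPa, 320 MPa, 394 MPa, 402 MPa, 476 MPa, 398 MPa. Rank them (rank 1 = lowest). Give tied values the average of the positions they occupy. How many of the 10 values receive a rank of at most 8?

7

Sorted (ascending): 237, 320, 394, 398, 402, 432, 433, 476, 476, 541
The 2 values of 476 occupy positions 8–9 → average rank (8+9)/2 = 8.5.
Ranks ≤ 8: {1, 2, 3, 4, 5, 6, 7} → 7 values.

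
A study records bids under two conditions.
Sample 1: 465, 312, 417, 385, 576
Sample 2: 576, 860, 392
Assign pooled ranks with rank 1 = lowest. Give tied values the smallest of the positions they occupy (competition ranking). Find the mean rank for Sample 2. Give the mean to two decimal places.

Sorted (ascending): 312, 385, 392, 417, 465, 576, 576, 860
The 2 values of 576 occupy positions 6–7 → each gets rank 6.
Sample 2 values → pooled ranks: 576→6, 860→8, 392→3
Mean rank = (6 + 8 + 3) / 3 = 5.67

5.67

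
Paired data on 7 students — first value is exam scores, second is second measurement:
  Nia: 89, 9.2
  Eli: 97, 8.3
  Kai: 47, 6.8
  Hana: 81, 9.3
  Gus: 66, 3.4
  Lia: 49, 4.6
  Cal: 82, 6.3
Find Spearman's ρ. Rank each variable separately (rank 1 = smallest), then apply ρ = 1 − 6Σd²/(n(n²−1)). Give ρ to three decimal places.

0.464

Ranks of variable 1: 6, 7, 1, 4, 3, 2, 5
Ranks of variable 2: 6, 5, 4, 7, 1, 2, 3
d = r₁ − r₂: 0, 2, -3, -3, 2, 0, 2
d²: 0, 4, 9, 9, 4, 0, 4; Σd² = 30
ρ = 1 − 6·30/(7·48) = 1 − 180/336 = 0.464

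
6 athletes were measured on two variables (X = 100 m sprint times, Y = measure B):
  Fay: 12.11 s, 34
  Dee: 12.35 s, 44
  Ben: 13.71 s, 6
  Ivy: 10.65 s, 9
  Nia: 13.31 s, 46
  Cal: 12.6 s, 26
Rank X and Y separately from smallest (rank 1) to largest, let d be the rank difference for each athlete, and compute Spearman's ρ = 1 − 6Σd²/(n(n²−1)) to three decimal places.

-0.029

Ranks of variable 1: 2, 3, 6, 1, 5, 4
Ranks of variable 2: 4, 5, 1, 2, 6, 3
d = r₁ − r₂: -2, -2, 5, -1, -1, 1
d²: 4, 4, 25, 1, 1, 1; Σd² = 36
ρ = 1 − 6·36/(6·35) = 1 − 216/210 = -0.029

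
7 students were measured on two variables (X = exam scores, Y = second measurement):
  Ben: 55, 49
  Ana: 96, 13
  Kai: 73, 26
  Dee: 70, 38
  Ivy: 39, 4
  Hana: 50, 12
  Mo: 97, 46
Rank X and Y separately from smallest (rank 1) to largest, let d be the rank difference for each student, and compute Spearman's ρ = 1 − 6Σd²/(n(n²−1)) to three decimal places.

Ranks of variable 1: 3, 6, 5, 4, 1, 2, 7
Ranks of variable 2: 7, 3, 4, 5, 1, 2, 6
d = r₁ − r₂: -4, 3, 1, -1, 0, 0, 1
d²: 16, 9, 1, 1, 0, 0, 1; Σd² = 28
ρ = 1 − 6·28/(7·48) = 1 − 168/336 = 0.500

0.500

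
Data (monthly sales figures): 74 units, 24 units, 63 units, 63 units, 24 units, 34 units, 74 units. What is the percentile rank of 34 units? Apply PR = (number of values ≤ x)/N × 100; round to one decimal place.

N = 7.
Strictly below 34: 2. Equal to 34: 1.
PR = 3/7 × 100 = 42.9

42.9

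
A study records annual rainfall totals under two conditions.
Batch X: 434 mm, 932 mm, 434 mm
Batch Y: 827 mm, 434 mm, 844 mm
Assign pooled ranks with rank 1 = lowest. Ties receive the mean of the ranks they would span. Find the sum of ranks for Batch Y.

Sorted (ascending): 434, 434, 434, 827, 844, 932
The 3 values of 434 occupy positions 1–3 → average rank 2.
Batch Y values → pooled ranks: 827→4, 434→2, 844→5
Rank sum = 4 + 2 + 5 = 11

11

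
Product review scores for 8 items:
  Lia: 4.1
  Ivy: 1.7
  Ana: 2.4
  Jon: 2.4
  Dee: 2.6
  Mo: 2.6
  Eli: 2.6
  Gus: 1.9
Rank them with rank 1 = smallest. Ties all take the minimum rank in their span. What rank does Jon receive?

3

Sorted (ascending): 1.7, 1.9, 2.4, 2.4, 2.6, 2.6, 2.6, 4.1
The 2 values of 2.4 occupy positions 3–4 → each gets rank 3.
The 3 values of 2.6 occupy positions 5–7 → each gets rank 5.
Jon has value 2.4 → rank 3.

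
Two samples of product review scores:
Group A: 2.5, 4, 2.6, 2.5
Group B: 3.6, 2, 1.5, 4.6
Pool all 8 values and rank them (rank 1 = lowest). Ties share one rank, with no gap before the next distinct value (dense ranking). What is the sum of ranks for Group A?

16

Sorted (ascending): 1.5, 2, 2.5, 2.5, 2.6, 3.6, 4, 4.6
The 2 values of 2.5 share dense rank 3.
Remaining distinct values take the next consecutive integers.
Group A values → pooled ranks: 2.5→3, 4→6, 2.6→4, 2.5→3
Rank sum = 3 + 6 + 4 + 3 = 16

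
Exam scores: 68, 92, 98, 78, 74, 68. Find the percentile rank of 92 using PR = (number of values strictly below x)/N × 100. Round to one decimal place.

66.7

N = 6.
Strictly below 92: 4. Equal to 92: 1.
PR = 4/6 × 100 = 66.7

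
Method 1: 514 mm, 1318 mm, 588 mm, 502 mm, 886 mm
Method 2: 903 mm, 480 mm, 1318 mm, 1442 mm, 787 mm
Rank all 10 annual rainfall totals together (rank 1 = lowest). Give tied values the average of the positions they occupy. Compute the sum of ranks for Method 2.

Sorted (ascending): 480, 502, 514, 588, 787, 886, 903, 1318, 1318, 1442
The 2 values of 1318 occupy positions 8–9 → average rank (8+9)/2 = 8.5.
Method 2 values → pooled ranks: 903→7, 480→1, 1318→8.5, 1442→10, 787→5
Rank sum = 7 + 1 + 8.5 + 10 + 5 = 31.5

31.5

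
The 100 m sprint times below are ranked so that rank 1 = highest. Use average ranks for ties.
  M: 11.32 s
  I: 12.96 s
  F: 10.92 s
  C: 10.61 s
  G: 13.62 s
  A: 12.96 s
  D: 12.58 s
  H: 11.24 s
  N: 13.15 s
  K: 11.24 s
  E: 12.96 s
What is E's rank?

4

Sorted (descending): 13.62, 13.15, 12.96, 12.96, 12.96, 12.58, 11.32, 11.24, 11.24, 10.92, 10.61
The 3 values of 12.96 occupy positions 3–5 → average rank 4.
The 2 values of 11.24 occupy positions 8–9 → average rank (8+9)/2 = 8.5.
E has value 12.96 s → rank 4.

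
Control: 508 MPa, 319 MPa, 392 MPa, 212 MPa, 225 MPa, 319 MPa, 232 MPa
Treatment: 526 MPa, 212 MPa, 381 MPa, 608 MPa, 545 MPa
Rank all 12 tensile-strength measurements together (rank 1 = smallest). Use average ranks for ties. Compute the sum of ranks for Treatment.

41.5

Sorted (ascending): 212, 212, 225, 232, 319, 319, 381, 392, 508, 526, 545, 608
The 2 values of 212 occupy positions 1–2 → average rank (1+2)/2 = 1.5.
The 2 values of 319 occupy positions 5–6 → average rank (5+6)/2 = 5.5.
Treatment values → pooled ranks: 526→10, 212→1.5, 381→7, 608→12, 545→11
Rank sum = 10 + 1.5 + 7 + 12 + 11 = 41.5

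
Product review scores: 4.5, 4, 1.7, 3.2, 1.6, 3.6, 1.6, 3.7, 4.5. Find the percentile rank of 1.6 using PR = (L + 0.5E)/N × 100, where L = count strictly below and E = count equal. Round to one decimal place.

11.1

N = 9.
Strictly below 1.6: 0. Equal to 1.6: 2.
PR = (0 + 0.5·2)/9 × 100 = 11.1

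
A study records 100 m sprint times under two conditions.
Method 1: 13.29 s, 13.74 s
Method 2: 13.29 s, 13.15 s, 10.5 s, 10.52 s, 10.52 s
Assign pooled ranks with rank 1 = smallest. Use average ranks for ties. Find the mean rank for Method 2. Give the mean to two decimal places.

3.10

Sorted (ascending): 10.5, 10.52, 10.52, 13.15, 13.29, 13.29, 13.74
The 2 values of 10.52 occupy positions 2–3 → average rank (2+3)/2 = 2.5.
The 2 values of 13.29 occupy positions 5–6 → average rank (5+6)/2 = 5.5.
Method 2 values → pooled ranks: 13.29→5.5, 13.15→4, 10.5→1, 10.52→2.5, 10.52→2.5
Mean rank = (5.5 + 4 + 1 + 2.5 + 2.5) / 5 = 3.10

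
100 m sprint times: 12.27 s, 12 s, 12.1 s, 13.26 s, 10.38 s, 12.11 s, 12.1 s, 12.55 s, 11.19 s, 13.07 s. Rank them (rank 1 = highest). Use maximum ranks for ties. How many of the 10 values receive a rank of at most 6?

Sorted (descending): 13.26, 13.07, 12.55, 12.27, 12.11, 12.1, 12.1, 12, 11.19, 10.38
The 2 values of 12.1 occupy positions 6–7 → each gets rank 7.
Ranks ≤ 6: {1, 2, 3, 4, 5} → 5 values.

5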